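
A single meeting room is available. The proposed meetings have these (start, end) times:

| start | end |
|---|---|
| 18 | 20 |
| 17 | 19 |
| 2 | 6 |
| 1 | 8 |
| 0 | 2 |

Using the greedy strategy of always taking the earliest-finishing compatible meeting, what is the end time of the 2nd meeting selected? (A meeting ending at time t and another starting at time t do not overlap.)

6

By end time: (0,2), (2,6), (1,8), (17,19), (18,20).
Pick (0,2); next start ≥ 2 → (2,6); next start ≥ 6 → (17,19).
Selected: (0,2) (2,6) (17,19)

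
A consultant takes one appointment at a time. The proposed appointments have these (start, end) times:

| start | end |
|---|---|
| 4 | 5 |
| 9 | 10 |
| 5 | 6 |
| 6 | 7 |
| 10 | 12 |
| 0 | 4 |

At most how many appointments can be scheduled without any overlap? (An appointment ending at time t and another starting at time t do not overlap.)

6

Sort by end time and greedily take each interval whose start is ≥ the last chosen end.
Sorted by end: (0,4)  (4,5)  (5,6)  (6,7)  (9,10)  (10,12)
take (0,4); take (4,5); take (5,6); take (6,7); take (9,10); take (10,12).
Selected 6 appointments.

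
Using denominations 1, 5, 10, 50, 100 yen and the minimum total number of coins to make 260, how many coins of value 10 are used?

260 = 2×100 + 1×50 + 1×10
Count of 10: 1

1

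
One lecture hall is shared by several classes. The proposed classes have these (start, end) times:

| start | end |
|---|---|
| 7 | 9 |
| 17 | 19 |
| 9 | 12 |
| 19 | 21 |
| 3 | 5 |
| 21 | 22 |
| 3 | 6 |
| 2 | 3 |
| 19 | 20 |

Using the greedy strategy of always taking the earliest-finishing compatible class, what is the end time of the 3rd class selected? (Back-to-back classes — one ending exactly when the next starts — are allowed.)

By end time: (2,3), (3,5), (3,6), (7,9), (9,12), (17,19), (19,20), (19,21), (21,22).
Pick (2,3); next start ≥ 3 → (3,5); next start ≥ 5 → (7,9); next start ≥ 9 → (9,12); next start ≥ 12 → (17,19); next start ≥ 19 → (19,20); next start ≥ 20 → (21,22).
Selected: (2,3) (3,5) (7,9) (9,12) (17,19) (19,20) (21,22)

9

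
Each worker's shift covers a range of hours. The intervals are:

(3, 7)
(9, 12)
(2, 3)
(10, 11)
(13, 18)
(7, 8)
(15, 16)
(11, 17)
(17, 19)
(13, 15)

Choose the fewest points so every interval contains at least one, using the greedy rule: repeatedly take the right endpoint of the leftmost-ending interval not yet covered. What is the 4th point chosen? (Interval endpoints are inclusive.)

Sort by right endpoint; whenever an interval is uncovered, place a point at its right end.
Sorted: [2,3] [3,7] [7,8] [10,11] [9,12] [13,15] [15,16] [11,17] [13,18] [17,19]
{[2,3],[3,7]} hit by 3; {[7,8]} hit by 8; {[10,11],[9,12]} hit by 11; {[13,15],[15,16],[11,17],[13,18]} hit by 15; {[17,19]} hit by 19.
Points: 3, 8, 11, 15, 19 (5 total).

15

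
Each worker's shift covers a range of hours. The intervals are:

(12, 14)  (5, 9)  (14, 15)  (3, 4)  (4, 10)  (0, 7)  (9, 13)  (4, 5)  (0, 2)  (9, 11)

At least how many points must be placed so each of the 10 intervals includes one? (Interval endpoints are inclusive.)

Process intervals by earliest right end; each time one isn't hit yet, stab at its right endpoint.
By right end: [0,2]  [3,4]  [4,5]  [0,7]  [5,9]  [4,10]  [9,11]  [9,13]  [12,14]  [14,15]
[0,2] uncovered → point at 2; [3,4] uncovered → point at 4; [5,9] uncovered → point at 9; [12,14] uncovered → point at 14.
Points: 2, 4, 9, 14 (4 total).

4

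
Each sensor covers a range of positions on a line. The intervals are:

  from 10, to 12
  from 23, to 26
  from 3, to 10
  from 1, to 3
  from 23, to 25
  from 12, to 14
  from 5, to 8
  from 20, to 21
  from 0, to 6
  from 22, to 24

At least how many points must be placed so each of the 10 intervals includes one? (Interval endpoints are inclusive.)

5

Sorted: [1,3] [0,6] [5,8] [3,10] [10,12] [12,14] [20,21] [22,24] [23,25] [23,26]
{[1,3],[0,6]} hit by 3; {[5,8],[3,10]} hit by 8; {[10,12],[12,14]} hit by 12; {[20,21]} hit by 21; {[22,24],[23,25],[23,26]} hit by 24.
Points: 3, 8, 12, 21, 24 (5 total).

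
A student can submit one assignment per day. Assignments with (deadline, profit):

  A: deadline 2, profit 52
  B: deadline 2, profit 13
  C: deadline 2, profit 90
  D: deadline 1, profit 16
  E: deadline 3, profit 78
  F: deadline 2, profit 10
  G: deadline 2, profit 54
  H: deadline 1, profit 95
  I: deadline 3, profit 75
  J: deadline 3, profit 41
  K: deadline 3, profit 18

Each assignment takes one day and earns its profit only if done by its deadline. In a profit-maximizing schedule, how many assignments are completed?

By profit: H(d1,95), C(d2,90), E(d3,78), I(d3,75), G(d2,54), A(d2,52), J(d3,41), K(d3,18), D(d1,16), B(d2,13), F(d2,10)
H→slot 1; C→slot 2; E→slot 3; I skipped; G skipped; A skipped; J skipped; K skipped; D skipped; B skipped; F skipped.
3 of 11 scheduled.

3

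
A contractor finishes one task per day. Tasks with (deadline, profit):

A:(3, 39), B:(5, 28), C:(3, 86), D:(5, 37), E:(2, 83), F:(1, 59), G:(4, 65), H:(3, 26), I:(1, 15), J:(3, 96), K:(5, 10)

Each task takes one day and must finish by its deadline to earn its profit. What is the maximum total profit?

Take jobs in profit order; each goes to the latest open slot no later than its deadline.
Profit order: J=96 C=86 E=83 G=65 F=59 A=39 D=37 B=28 H=26 I=15 K=10
Assign: J→slot 3, C→slot 2, E→slot 1, G→slot 4, F skipped, A skipped, D→slot 5, B skipped, H skipped, I skipped, K skipped.
Slots: [1:E] [2:C] [3:J] [4:G] [5:D]
Profit = 83 + 86 + 96 + 65 + 37 = 367

367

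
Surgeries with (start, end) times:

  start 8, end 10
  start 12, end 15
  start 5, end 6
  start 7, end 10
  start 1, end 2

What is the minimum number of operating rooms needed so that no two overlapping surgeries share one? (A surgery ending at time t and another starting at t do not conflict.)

2

Count concurrent intervals with a sweep; the peak is the room count.
starts: [1, 5, 7, 8, 12]
ends:   [2, 6, 10, 10, 15]
s1→1 e2→0 s5→1 e6→0 s7→1 s8→2  — peak 2.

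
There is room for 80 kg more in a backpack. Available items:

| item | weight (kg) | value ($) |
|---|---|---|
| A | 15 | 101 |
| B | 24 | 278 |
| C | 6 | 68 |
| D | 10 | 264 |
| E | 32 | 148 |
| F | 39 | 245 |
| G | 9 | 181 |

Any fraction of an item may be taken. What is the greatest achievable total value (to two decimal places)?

992.51

Ratios (sorted): D 26.40, G 20.11, B 11.58, C 11.33, A 6.73, F 6.28, E 4.62
take D (10 @ 264); take G (9 @ 181); take B (24 @ 278); take C (6 @ 68); take A (15 @ 101); take 16/39 of F → 100.51. Capacity used 80/80.
Total value = 992.51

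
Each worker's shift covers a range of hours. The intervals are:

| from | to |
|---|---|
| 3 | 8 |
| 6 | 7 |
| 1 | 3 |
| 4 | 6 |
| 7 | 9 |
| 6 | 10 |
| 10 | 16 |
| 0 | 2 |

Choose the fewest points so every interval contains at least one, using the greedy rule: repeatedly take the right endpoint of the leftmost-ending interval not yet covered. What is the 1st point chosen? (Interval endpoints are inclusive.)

Process intervals by earliest right end; each time one isn't hit yet, stab at its right endpoint.
Sorted: [0,2] [1,3] [4,6] [6,7] [3,8] [7,9] [6,10] [10,16]
{[0,2],[1,3]} hit by 2; {[4,6],[6,7],[3,8]} hit by 6; {[7,9],[6,10]} hit by 9; {[10,16]} hit by 16.
Points: 2, 6, 9, 16 (4 total).

2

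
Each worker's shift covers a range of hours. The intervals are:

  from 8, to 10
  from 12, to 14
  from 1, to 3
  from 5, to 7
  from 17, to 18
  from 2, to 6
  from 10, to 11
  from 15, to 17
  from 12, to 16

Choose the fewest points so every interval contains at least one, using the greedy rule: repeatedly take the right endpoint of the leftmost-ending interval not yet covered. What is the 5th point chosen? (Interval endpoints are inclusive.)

17

Process intervals by earliest right end; each time one isn't hit yet, stab at its right endpoint.
Sorted: [1,3] [2,6] [5,7] [8,10] [10,11] [12,14] [12,16] [15,17] [17,18]
{[1,3],[2,6]} hit by 3; {[5,7]} hit by 7; {[8,10],[10,11]} hit by 10; {[12,14],[12,16]} hit by 14; {[15,17],[17,18]} hit by 17.
Points: 3, 7, 10, 14, 17 (5 total).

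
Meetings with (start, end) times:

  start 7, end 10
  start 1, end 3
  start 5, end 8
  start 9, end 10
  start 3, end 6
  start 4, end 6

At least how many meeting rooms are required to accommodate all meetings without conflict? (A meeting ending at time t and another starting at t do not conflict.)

starts: [1, 3, 4, 5, 7, 9]
ends:   [3, 6, 6, 8, 10, 10]
s1→1 e3→0 s3→1 s4→2 s5→3  — peak 3.

3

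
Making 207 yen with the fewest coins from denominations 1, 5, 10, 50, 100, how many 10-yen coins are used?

Use the largest denomination that fits, subtract, and repeat.
207 = 2×100 + 1×5 + 2×1
Count of 10: 0

0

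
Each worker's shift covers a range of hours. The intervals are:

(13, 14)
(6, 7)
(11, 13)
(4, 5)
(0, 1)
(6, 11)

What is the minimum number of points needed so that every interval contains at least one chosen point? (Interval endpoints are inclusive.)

Sort by right endpoint; whenever an interval is uncovered, place a point at its right end.
Sorted: [0,1] [4,5] [6,7] [6,11] [11,13] [13,14]
{[0,1]} hit by 1; {[4,5]} hit by 5; {[6,7],[6,11]} hit by 7; {[11,13],[13,14]} hit by 13.
Points: 1, 5, 7, 13 (4 total).

4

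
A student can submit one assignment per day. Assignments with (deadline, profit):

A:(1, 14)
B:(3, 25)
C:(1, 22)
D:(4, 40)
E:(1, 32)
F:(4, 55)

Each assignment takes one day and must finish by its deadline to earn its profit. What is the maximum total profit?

152

Sort by profit descending; place each in the latest free slot ≤ its deadline.
By profit: F(d4,55), D(d4,40), E(d1,32), B(d3,25), C(d1,22), A(d1,14)
F→slot 4; D→slot 3; E→slot 1; B→slot 2; C skipped; A skipped.
Profit = 32 + 25 + 40 + 55 = 152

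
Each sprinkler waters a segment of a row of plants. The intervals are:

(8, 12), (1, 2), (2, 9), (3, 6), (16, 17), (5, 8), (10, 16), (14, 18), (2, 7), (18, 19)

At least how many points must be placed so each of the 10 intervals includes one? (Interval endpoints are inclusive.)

By right end: [1,2]  [3,6]  [2,7]  [5,8]  [2,9]  [8,12]  [10,16]  [16,17]  [14,18]  [18,19]
[1,2] uncovered → point at 2; [3,6] uncovered → point at 6; [8,12] uncovered → point at 12; [16,17] uncovered → point at 17; [18,19] uncovered → point at 19.
Points: 2, 6, 12, 17, 19 (5 total).

5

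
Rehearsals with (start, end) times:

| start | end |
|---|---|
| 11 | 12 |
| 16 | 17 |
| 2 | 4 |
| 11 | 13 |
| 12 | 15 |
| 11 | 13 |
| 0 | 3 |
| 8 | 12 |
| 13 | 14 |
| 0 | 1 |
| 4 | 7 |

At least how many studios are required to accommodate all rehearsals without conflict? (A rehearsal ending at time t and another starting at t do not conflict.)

Count concurrent intervals with a sweep; the peak is the room count.
Events (time:±→running): 0:+→1 0:+→2 1:-→1 2:+→2 3:-→1 4:-→0 4:+→1 7:-→0 8:+→1 11:+→2 11:+→3 11:+→4 … peak 4.

4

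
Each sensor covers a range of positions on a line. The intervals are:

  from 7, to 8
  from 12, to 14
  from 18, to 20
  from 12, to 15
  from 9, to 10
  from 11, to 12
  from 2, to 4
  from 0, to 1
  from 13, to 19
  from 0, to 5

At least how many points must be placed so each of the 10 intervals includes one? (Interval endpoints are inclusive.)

6

Process intervals by earliest right end; each time one isn't hit yet, stab at its right endpoint.
By right end: [0,1]  [2,4]  [0,5]  [7,8]  [9,10]  [11,12]  [12,14]  [12,15]  [13,19]  [18,20]
[0,1] uncovered → point at 1; [2,4] uncovered → point at 4; [7,8] uncovered → point at 8; [9,10] uncovered → point at 10; [11,12] uncovered → point at 12; [13,19] uncovered → point at 19.
Points: 1, 4, 8, 10, 12, 19 (6 total).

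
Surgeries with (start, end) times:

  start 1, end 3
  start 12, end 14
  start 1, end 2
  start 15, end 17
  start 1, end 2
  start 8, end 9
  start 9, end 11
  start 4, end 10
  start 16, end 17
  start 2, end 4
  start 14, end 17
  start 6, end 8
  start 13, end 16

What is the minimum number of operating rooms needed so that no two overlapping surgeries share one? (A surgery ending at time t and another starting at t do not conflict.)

3

starts: [1, 1, 1, 2, 4, 6, 8, 9, 12, 13, 14, 15, 16]
ends:   [2, 2, 3, 4, 8, 9, 10, 11, 14, 16, 17, 17, 17]
s1→1 s1→2 s1→3  — peak 3.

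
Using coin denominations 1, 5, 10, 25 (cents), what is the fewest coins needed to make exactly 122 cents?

8

122 = 4×25 + 2×10 + 2×1
Total coins = 4 + 2 + 2 = 8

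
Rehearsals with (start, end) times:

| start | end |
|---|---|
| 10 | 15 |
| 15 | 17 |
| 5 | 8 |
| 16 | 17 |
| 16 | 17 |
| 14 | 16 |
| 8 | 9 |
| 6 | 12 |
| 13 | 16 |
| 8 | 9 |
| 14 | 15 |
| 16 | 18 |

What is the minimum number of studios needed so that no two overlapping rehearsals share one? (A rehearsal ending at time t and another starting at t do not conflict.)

Count concurrent intervals with a sweep; the peak is the room count.
starts: [5, 6, 8, 8, 10, 13, 14, 14, 15, 16, 16, 16]
ends:   [8, 9, 9, 12, 15, 15, 16, 16, 17, 17, 17, 18]
s5→1 s6→2 e8→1 s8→2 s8→3 e9→2 e9→1 s10→2 e12→1 s13→2 s14→3 s14→4  — peak 4.

4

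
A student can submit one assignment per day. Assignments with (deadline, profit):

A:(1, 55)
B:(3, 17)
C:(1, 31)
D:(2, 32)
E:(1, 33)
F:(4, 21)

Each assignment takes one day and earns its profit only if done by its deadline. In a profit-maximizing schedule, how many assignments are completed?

Sort by profit descending; place each in the latest free slot ≤ its deadline.
By profit: A(d1,55), E(d1,33), D(d2,32), C(d1,31), F(d4,21), B(d3,17)
A→slot 1; E skipped; D→slot 2; C skipped; F→slot 4; B→slot 3.
4 of 6 scheduled.

4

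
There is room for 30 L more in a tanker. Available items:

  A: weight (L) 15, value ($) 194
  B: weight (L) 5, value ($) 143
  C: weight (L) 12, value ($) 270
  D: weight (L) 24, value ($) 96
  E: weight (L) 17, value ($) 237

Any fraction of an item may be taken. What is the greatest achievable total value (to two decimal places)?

Ratios (sorted): B 28.60, C 22.50, E 13.94, A 12.93, D 4.00
take B (5 @ 143); take C (12 @ 270); take 13/17 of E → 181.24. Capacity used 30/30.
Total value = 594.24

594.24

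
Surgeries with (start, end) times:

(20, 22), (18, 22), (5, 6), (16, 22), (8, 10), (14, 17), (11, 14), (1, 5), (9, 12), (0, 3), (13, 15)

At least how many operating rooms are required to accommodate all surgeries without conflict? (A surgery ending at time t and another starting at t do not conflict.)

Count concurrent intervals with a sweep; the peak is the room count.
Events (time:±→running): 0:+→1 1:+→2 3:-→1 5:-→0 5:+→1 6:-→0 8:+→1 9:+→2 10:-→1 11:+→2 12:-→1 13:+→2 14:-→1 14:+→2 15:-→1 16:+→2 17:-→1 18:+→2 20:+→3 … peak 3.

3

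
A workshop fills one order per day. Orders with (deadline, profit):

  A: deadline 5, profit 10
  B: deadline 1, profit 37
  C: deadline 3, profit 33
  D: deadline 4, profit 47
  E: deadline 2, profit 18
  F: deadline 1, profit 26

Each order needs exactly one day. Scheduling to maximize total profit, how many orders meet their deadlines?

Take jobs in profit order; each goes to the latest open slot no later than its deadline.
By profit: D(d4,47), B(d1,37), C(d3,33), F(d1,26), E(d2,18), A(d5,10)
D→slot 4; B→slot 1; C→slot 3; F skipped; E→slot 2; A→slot 5.
5 of 6 scheduled.

5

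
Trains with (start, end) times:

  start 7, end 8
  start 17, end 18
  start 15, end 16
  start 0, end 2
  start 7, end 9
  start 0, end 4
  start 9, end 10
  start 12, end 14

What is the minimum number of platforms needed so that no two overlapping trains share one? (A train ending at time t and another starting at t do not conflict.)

Count concurrent intervals with a sweep; the peak is the room count.
Events (time:±→running): 0:+→1 0:+→2 … peak 2.

2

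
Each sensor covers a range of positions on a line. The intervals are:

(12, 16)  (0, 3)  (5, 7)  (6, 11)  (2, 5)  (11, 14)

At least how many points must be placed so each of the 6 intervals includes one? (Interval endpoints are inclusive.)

3

Process intervals by earliest right end; each time one isn't hit yet, stab at its right endpoint.
Sorted: [0,3] [2,5] [5,7] [6,11] [11,14] [12,16]
{[0,3],[2,5]} hit by 3; {[5,7],[6,11]} hit by 7; {[11,14],[12,16]} hit by 14.
Points: 3, 7, 14 (3 total).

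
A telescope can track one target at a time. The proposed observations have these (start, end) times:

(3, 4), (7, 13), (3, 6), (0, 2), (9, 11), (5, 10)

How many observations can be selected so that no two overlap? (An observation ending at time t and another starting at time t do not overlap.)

3

Order by finish time; keep every interval that doesn't clash with the previous kept one.
By end time: (0,2), (3,4), (3,6), (5,10), (9,11), (7,13).
Pick (0,2); next start ≥ 2 → (3,4); next start ≥ 4 → (5,10).
Selected 3 observations.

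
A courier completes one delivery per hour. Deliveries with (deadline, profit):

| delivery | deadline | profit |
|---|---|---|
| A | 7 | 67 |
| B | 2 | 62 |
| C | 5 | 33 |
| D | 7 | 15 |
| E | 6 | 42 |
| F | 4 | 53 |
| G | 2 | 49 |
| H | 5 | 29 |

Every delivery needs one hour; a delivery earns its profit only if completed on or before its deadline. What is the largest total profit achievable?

Profit order: A=67 B=62 F=53 G=49 E=42 C=33 H=29 D=15
Assign: A→slot 7, B→slot 2, F→slot 4, G→slot 1, E→slot 6, C→slot 5, H→slot 3, D skipped.
Slots: [1:G] [2:B] [3:H] [4:F] [5:C] [6:E] [7:A]
Profit = 49 + 62 + 29 + 53 + 33 + 42 + 67 = 335

335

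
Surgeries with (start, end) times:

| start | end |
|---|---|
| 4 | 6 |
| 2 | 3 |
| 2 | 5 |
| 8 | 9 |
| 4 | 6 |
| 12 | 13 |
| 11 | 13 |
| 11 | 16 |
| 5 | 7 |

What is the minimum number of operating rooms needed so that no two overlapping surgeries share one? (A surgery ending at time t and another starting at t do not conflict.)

3

Events (time:±→running): 2:+→1 2:+→2 3:-→1 4:+→2 4:+→3 … peak 3.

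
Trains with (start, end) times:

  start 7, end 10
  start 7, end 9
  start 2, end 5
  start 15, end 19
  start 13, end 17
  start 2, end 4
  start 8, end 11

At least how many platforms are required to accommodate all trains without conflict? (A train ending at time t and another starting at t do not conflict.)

Count concurrent intervals with a sweep; the peak is the room count.
starts: [2, 2, 7, 7, 8, 13, 15]
ends:   [4, 5, 9, 10, 11, 17, 19]
s2→1 s2→2 e4→1 e5→0 s7→1 s7→2 s8→3  — peak 3.

3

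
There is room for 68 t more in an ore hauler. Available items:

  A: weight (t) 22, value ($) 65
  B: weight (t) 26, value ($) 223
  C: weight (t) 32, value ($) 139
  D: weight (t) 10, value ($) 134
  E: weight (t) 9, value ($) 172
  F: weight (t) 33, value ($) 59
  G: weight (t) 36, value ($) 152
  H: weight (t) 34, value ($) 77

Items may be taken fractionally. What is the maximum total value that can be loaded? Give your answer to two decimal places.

628.91

Ratios (sorted): E 19.11, D 13.40, B 8.58, C 4.34, G 4.22, A 2.95, H 2.26, F 1.79
take E (9 @ 172); take D (10 @ 134); take B (26 @ 223); take 23/32 of C → 99.91. Capacity used 68/68.
Total value = 628.91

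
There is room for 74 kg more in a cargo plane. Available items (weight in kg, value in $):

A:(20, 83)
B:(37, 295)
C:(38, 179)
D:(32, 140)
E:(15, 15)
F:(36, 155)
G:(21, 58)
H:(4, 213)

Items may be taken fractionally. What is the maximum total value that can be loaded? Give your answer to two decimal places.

Greedy by value/weight ratio, highest first.
Order: H (213/4=53.25) > B (295/37=7.97) > C (179/38=4.71) > D (140/32=4.38) > F (155/36=4.31) > A (83/20=4.15) > G (58/21=2.76) > E (15/15=1.00)
Fill: take H (4 @ 213) → take B (37 @ 295) → take 33/38 of C → 155.45; 74/74 used.
Total value = 663.45

663.45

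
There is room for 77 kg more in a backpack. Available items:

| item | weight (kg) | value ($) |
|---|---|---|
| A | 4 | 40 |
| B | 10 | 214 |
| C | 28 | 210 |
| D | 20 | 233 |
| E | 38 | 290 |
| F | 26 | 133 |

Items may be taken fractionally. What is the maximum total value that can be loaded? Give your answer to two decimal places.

Greedy by value/weight ratio, highest first.
Order: B (214/10=21.40) > D (233/20=11.65) > A (40/4=10.00) > E (290/38=7.63) > C (210/28=7.50) > F (133/26=5.12)
Fill: take B (10 @ 214) → take D (20 @ 233) → take A (4 @ 40) → take E (38 @ 290) → take 5/28 of C → 37.50; 77/77 used.
Total value = 814.50

814.50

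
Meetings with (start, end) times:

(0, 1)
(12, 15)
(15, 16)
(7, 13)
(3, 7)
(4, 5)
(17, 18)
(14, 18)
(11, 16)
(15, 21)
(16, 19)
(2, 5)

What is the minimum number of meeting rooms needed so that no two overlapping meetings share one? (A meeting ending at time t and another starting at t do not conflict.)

4

Count concurrent intervals with a sweep; the peak is the room count.
starts: [0, 2, 3, 4, 7, 11, 12, 14, 15, 15, 16, 17]
ends:   [1, 5, 5, 7, 13, 15, 16, 16, 18, 18, 19, 21]
s0→1 e1→0 s2→1 s3→2 s4→3 e5→2 e5→1 e7→0 s7→1 s11→2 s12→3 e13→2 s14→3 e15→2 s15→3 s15→4  — peak 4.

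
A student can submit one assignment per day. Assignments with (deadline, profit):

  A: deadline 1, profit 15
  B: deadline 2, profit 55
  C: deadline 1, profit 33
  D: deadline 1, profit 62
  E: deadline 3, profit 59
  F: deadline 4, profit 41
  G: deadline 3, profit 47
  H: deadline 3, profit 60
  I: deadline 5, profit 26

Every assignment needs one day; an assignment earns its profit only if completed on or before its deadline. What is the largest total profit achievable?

Take jobs in profit order; each goes to the latest open slot no later than its deadline.
By profit: D(d1,62), H(d3,60), E(d3,59), B(d2,55), G(d3,47), F(d4,41), C(d1,33), I(d5,26), A(d1,15)
D→slot 1; H→slot 3; E→slot 2; B skipped; G skipped; F→slot 4; C skipped; I→slot 5; A skipped.
Profit = 62 + 59 + 60 + 41 + 26 = 248

248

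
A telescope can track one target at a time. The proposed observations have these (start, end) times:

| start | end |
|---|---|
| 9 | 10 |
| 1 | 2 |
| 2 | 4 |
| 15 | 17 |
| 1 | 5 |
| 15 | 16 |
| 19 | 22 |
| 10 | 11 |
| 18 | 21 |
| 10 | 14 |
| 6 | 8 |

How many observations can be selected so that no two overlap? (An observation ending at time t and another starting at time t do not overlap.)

7

Order by finish time; keep every interval that doesn't clash with the previous kept one.
By end time: (1,2), (2,4), (1,5), (6,8), (9,10), (10,11), (10,14), (15,16), (15,17), (18,21), (19,22).
Pick (1,2); next start ≥ 2 → (2,4); next start ≥ 4 → (6,8); next start ≥ 8 → (9,10); next start ≥ 10 → (10,11); next start ≥ 11 → (15,16); next start ≥ 16 → (18,21).
Selected 7 observations.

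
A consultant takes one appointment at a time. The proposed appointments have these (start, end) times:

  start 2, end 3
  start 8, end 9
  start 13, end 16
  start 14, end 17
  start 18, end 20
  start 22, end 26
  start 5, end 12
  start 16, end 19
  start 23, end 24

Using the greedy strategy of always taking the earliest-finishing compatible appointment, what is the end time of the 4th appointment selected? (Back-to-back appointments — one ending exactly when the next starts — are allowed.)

19

By end time: (2,3), (8,9), (5,12), (13,16), (14,17), (16,19), (18,20), (23,24), (22,26).
Pick (2,3); next start ≥ 3 → (8,9); next start ≥ 9 → (13,16); next start ≥ 16 → (16,19); next start ≥ 19 → (23,24).
Selected: (2,3) (8,9) (13,16) (16,19) (23,24)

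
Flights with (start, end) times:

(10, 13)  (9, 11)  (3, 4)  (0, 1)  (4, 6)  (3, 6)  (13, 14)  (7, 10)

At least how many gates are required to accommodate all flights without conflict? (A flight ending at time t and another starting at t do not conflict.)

2

starts: [0, 3, 3, 4, 7, 9, 10, 13]
ends:   [1, 4, 6, 6, 10, 11, 13, 14]
s0→1 e1→0 s3→1 s3→2  — peak 2.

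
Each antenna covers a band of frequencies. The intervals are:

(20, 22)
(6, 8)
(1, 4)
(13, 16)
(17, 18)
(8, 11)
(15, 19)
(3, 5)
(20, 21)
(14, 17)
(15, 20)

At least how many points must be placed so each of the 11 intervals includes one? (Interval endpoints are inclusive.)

By right end: [1,4]  [3,5]  [6,8]  [8,11]  [13,16]  [14,17]  [17,18]  [15,19]  [15,20]  [20,21]  [20,22]
[1,4] uncovered → point at 4; [6,8] uncovered → point at 8; [13,16] uncovered → point at 16; [17,18] uncovered → point at 18; [20,21] uncovered → point at 21.
Points: 4, 8, 16, 18, 21 (5 total).

5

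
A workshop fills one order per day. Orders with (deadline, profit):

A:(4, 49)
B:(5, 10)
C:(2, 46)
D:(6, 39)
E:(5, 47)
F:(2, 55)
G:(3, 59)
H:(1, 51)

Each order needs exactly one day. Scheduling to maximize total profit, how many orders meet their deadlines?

Sort by profit descending; place each in the latest free slot ≤ its deadline.
By profit: G(d3,59), F(d2,55), H(d1,51), A(d4,49), E(d5,47), C(d2,46), D(d6,39), B(d5,10)
G→slot 3; F→slot 2; H→slot 1; A→slot 4; E→slot 5; C skipped; D→slot 6; B skipped.
6 of 8 scheduled.

6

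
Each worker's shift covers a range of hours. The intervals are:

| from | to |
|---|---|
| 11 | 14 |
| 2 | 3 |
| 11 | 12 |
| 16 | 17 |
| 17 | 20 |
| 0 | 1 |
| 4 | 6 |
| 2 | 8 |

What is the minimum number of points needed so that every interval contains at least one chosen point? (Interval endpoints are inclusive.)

5

Sorted: [0,1] [2,3] [4,6] [2,8] [11,12] [11,14] [16,17] [17,20]
{[0,1]} hit by 1; {[2,3]} hit by 3; {[4,6],[2,8]} hit by 6; {[11,12],[11,14]} hit by 12; {[16,17],[17,20]} hit by 17.
Points: 1, 3, 6, 12, 17 (5 total).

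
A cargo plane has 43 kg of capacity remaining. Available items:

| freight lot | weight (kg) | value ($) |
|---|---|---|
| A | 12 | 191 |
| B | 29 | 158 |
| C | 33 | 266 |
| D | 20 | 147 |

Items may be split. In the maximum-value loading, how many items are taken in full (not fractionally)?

Ratios (sorted): A 15.92, C 8.06, D 7.35, B 5.45
take A (12 @ 191); take 31/33 of C → 249.88. Capacity used 43/43.
1 item(s) taken whole; one partial (take 31/33 of C).

1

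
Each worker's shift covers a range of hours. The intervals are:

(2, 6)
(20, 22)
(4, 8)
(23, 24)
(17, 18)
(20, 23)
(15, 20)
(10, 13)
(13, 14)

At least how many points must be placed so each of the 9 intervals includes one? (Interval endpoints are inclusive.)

By right end: [2,6]  [4,8]  [10,13]  [13,14]  [17,18]  [15,20]  [20,22]  [20,23]  [23,24]
[2,6] uncovered → point at 6; [10,13] uncovered → point at 13; [17,18] uncovered → point at 18; [20,22] uncovered → point at 22; [23,24] uncovered → point at 24.
Points: 6, 13, 18, 22, 24 (5 total).

5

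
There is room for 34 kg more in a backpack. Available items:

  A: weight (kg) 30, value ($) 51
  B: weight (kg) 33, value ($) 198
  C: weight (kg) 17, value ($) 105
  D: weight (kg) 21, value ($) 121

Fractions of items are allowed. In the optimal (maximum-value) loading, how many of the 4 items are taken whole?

1

Sort by value per unit weight and fill in that order.
Order: C (105/17=6.18) > B (198/33=6.00) > D (121/21=5.76) > A (51/30=1.70)
Fill: take C (17 @ 105) → take 17/33 of B → 102.00; 34/34 used.
1 item(s) taken whole; one partial (take 17/33 of B).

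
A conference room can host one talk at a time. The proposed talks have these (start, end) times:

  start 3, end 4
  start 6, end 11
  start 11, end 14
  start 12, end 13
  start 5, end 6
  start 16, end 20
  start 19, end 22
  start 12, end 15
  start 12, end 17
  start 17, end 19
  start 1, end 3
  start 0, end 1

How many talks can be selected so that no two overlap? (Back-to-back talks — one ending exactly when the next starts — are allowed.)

8

Sorted by end: (0,1)  (1,3)  (3,4)  (5,6)  (6,11)  (12,13)  (11,14)  (12,15)  (12,17)  (17,19)  (16,20)  (19,22)
take (0,1); take (1,3); take (3,4); take (5,6); take (6,11); take (12,13); take (17,19); take (19,22).
Selected 8 talks.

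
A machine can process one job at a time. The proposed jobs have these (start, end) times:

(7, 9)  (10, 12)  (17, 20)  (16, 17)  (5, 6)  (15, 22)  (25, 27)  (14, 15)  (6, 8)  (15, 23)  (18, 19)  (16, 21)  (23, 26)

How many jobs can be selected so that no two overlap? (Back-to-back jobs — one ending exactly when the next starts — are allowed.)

Order by finish time; keep every interval that doesn't clash with the previous kept one.
Sorted by end: (5,6)  (6,8)  (7,9)  (10,12)  (14,15)  (16,17)  (18,19)  (17,20)  (16,21)  (15,22)  (15,23)  (23,26)  (25,27)
take (5,6); take (6,8); skip (7,9); take (10,12); take (14,15); take (16,17); take (18,19); skip (17,20); take (23,26).
Selected 7 jobs.

7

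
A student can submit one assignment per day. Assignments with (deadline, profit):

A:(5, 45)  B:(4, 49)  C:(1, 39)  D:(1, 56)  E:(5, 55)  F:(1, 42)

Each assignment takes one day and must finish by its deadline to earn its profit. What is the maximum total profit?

205

Take jobs in profit order; each goes to the latest open slot no later than its deadline.
By profit: D(d1,56), E(d5,55), B(d4,49), A(d5,45), F(d1,42), C(d1,39)
D→slot 1; E→slot 5; B→slot 4; A→slot 3; F skipped; C skipped.
Profit = 56 + 45 + 49 + 55 = 205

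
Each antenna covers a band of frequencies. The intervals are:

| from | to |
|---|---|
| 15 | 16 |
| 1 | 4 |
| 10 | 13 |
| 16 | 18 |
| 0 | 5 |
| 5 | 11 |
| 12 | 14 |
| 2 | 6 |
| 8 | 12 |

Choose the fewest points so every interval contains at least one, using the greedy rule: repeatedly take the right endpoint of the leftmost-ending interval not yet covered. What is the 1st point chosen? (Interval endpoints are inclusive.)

4

Process intervals by earliest right end; each time one isn't hit yet, stab at its right endpoint.
Sorted: [1,4] [0,5] [2,6] [5,11] [8,12] [10,13] [12,14] [15,16] [16,18]
{[1,4],[0,5],[2,6]} hit by 4; {[5,11],[8,12],[10,13]} hit by 11; {[12,14]} hit by 14; {[15,16],[16,18]} hit by 16.
Points: 4, 11, 14, 16 (4 total).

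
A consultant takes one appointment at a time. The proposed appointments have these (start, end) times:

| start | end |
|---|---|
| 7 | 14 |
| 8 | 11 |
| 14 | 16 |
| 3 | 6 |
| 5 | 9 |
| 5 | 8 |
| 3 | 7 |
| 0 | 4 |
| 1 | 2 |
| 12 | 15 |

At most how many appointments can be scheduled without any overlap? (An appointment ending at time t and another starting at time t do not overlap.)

4

Sorted by end: (1,2)  (0,4)  (3,6)  (3,7)  (5,8)  (5,9)  (8,11)  (7,14)  (12,15)  (14,16)
take (1,2); take (3,6); skip (5,9); take (8,11); skip (7,14); take (12,15); skip (14,16).
Selected 4 appointments.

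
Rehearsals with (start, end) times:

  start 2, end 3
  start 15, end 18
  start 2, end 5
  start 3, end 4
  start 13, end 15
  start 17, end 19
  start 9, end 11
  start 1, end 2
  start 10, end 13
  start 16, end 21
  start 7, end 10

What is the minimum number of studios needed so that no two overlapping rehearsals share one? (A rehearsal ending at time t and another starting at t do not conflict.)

3

Count concurrent intervals with a sweep; the peak is the room count.
starts: [1, 2, 2, 3, 7, 9, 10, 13, 15, 16, 17]
ends:   [2, 3, 4, 5, 10, 11, 13, 15, 18, 19, 21]
s1→1 e2→0 s2→1 s2→2 e3→1 s3→2 e4→1 e5→0 s7→1 s9→2 e10→1 s10→2 e11→1 e13→0 s13→1 e15→0 s15→1 s16→2 s17→3  — peak 3.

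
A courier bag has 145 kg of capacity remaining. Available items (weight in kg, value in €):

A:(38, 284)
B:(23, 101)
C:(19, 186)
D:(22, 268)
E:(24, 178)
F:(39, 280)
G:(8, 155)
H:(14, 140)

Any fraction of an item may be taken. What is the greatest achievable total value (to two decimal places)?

Order: G (155/8=19.38) > D (268/22=12.18) > H (140/14=10.00) > C (186/19=9.79) > A (284/38=7.47) > E (178/24=7.42) > F (280/39=7.18) > B (101/23=4.39)
Fill: take G (8 @ 155) → take D (22 @ 268) → take H (14 @ 140) → take C (19 @ 186) → take A (38 @ 284) → take E (24 @ 178) → take 20/39 of F → 143.59; 145/145 used.
Total value = 1354.59

1354.59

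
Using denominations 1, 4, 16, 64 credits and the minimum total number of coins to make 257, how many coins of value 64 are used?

Greedy: take as many of the largest coin as possible, then repeat with the remainder.
257 = 4×64 + 1×1
Count of 64: 4

4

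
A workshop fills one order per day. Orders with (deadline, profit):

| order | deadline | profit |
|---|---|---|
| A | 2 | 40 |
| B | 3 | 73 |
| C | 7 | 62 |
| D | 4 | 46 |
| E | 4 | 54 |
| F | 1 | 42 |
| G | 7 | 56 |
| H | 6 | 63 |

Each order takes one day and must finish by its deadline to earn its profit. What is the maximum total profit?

396

Take jobs in profit order; each goes to the latest open slot no later than its deadline.
Profit order: B=73 H=63 C=62 G=56 E=54 D=46 F=42 A=40
Assign: B→slot 3, H→slot 6, C→slot 7, G→slot 5, E→slot 4, D→slot 2, F→slot 1, A skipped.
Slots: [1:F] [2:D] [3:B] [4:E] [5:G] [6:H] [7:C]
Profit = 42 + 46 + 73 + 54 + 56 + 63 + 62 = 396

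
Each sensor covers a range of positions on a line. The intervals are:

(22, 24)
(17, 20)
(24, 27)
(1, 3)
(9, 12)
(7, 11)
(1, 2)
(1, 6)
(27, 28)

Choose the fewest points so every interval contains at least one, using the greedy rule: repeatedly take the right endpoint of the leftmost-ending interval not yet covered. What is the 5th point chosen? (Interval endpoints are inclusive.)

By right end: [1,2]  [1,3]  [1,6]  [7,11]  [9,12]  [17,20]  [22,24]  [24,27]  [27,28]
[1,2] uncovered → point at 2; [7,11] uncovered → point at 11; [17,20] uncovered → point at 20; [22,24] uncovered → point at 24; [27,28] uncovered → point at 28.
Points: 2, 11, 20, 24, 28 (5 total).

28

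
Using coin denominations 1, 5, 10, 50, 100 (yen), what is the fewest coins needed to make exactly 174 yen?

8

Greedy: take as many of the largest coin as possible, then repeat with the remainder.
174 − 1×100→74 − 1×50→24 − 2×10→4 − 4×1→0
Total coins = 1 + 1 + 2 + 4 = 8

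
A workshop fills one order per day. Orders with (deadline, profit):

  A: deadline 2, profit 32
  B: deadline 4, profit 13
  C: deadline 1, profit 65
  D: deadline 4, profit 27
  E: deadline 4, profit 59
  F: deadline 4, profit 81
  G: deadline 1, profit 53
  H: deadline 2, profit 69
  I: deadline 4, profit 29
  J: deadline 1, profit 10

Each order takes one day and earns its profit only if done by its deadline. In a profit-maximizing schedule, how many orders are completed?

Take jobs in profit order; each goes to the latest open slot no later than its deadline.
By profit: F(d4,81), H(d2,69), C(d1,65), E(d4,59), G(d1,53), A(d2,32), I(d4,29), D(d4,27), B(d4,13), J(d1,10)
F→slot 4; H→slot 2; C→slot 1; E→slot 3; G skipped; A skipped; I skipped; D skipped; B skipped; J skipped.
4 of 10 scheduled.

4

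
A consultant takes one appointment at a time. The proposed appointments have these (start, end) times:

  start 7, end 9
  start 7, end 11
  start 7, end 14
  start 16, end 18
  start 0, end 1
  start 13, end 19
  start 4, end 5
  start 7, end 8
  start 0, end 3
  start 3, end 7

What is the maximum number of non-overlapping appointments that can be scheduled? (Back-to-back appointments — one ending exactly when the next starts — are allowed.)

By end time: (0,1), (0,3), (4,5), (3,7), (7,8), (7,9), (7,11), (7,14), (16,18), (13,19).
Pick (0,1); next start ≥ 1 → (4,5); next start ≥ 5 → (7,8); next start ≥ 8 → (16,18).
Selected 4 appointments.

4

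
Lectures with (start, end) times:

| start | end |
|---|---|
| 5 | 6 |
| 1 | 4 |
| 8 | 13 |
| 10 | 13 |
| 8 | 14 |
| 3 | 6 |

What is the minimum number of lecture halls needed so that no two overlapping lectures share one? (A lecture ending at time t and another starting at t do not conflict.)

starts: [1, 3, 5, 8, 8, 10]
ends:   [4, 6, 6, 13, 13, 14]
s1→1 s3→2 e4→1 s5→2 e6→1 e6→0 s8→1 s8→2 s10→3  — peak 3.

3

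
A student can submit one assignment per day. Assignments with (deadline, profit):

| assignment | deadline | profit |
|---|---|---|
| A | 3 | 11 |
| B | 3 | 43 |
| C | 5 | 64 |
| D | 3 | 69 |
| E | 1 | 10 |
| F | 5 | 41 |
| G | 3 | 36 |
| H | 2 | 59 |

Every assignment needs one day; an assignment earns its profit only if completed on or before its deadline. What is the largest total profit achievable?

276

By profit: D(d3,69), C(d5,64), H(d2,59), B(d3,43), F(d5,41), G(d3,36), A(d3,11), E(d1,10)
D→slot 3; C→slot 5; H→slot 2; B→slot 1; F→slot 4; G skipped; A skipped; E skipped.
Profit = 43 + 59 + 69 + 41 + 64 = 276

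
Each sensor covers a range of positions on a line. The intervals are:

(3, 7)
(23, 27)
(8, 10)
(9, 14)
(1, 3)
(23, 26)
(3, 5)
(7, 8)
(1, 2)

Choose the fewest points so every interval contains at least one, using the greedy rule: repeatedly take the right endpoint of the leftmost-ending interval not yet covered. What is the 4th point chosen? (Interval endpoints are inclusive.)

By right end: [1,2]  [1,3]  [3,5]  [3,7]  [7,8]  [8,10]  [9,14]  [23,26]  [23,27]
[1,2] uncovered → point at 2; [3,5] uncovered → point at 5; [7,8] uncovered → point at 8; [9,14] uncovered → point at 14; [23,26] uncovered → point at 26.
Points: 2, 5, 8, 14, 26 (5 total).

14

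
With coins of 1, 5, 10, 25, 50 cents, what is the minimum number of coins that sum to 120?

4

120 = 2×50 + 2×10
Total coins = 2 + 2 = 4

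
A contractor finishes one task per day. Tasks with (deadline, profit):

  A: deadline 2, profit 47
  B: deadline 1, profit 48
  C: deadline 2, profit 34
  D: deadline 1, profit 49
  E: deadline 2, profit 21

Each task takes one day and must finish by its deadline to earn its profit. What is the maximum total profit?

By profit: D(d1,49), B(d1,48), A(d2,47), C(d2,34), E(d2,21)
D→slot 1; B skipped; A→slot 2; C skipped; E skipped.
Profit = 49 + 47 = 96

96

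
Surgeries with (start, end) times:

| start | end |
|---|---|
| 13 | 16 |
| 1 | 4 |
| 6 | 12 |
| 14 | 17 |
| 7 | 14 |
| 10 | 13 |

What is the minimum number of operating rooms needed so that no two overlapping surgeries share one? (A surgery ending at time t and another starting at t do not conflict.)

3

The answer is the maximum number of intervals overlapping at any instant.
Events (time:±→running): 1:+→1 4:-→0 6:+→1 7:+→2 10:+→3 … peak 3.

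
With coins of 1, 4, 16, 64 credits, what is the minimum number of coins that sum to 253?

10

253 = 3×64 + 3×16 + 3×4 + 1×1
Total coins = 3 + 3 + 3 + 1 = 10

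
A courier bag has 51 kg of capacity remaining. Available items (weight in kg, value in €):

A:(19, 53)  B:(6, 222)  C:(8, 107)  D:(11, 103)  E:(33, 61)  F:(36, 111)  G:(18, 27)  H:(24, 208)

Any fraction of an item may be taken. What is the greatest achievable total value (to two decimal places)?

Order: B (222/6=37.00) > C (107/8=13.38) > D (103/11=9.36) > H (208/24=8.67) > F (111/36=3.08) > A (53/19=2.79) > E (61/33=1.85) > G (27/18=1.50)
Fill: take B (6 @ 222) → take C (8 @ 107) → take D (11 @ 103) → take H (24 @ 208) → take 2/36 of F → 6.17; 51/51 used.
Total value = 646.17

646.17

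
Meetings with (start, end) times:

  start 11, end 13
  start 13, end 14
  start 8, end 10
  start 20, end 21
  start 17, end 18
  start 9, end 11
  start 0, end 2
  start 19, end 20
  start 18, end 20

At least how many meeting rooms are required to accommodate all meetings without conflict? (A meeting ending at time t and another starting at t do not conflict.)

2

The answer is the maximum number of intervals overlapping at any instant.
Events (time:±→running): 0:+→1 2:-→0 8:+→1 9:+→2 … peak 2.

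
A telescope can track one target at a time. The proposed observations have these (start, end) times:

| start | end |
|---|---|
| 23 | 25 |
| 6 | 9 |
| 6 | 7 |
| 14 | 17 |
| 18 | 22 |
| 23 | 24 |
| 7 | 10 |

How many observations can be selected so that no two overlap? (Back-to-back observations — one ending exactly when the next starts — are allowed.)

5

Sort by end time and greedily take each interval whose start is ≥ the last chosen end.
Sorted by end: (6,7)  (6,9)  (7,10)  (14,17)  (18,22)  (23,24)  (23,25)
take (6,7); take (7,10); take (14,17); take (18,22); take (23,24); skip (23,25).
Selected 5 observations.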